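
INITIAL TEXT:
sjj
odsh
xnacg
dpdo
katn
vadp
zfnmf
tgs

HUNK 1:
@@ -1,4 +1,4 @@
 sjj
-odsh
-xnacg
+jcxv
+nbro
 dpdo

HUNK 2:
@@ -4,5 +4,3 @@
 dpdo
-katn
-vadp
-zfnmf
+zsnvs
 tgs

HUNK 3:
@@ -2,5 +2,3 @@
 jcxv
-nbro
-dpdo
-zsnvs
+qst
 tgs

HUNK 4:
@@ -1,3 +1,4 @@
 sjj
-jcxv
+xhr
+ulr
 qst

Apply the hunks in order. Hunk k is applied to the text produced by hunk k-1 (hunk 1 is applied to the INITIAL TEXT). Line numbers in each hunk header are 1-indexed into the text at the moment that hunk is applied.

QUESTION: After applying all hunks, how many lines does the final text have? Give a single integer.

Hunk 1: at line 1 remove [odsh,xnacg] add [jcxv,nbro] -> 8 lines: sjj jcxv nbro dpdo katn vadp zfnmf tgs
Hunk 2: at line 4 remove [katn,vadp,zfnmf] add [zsnvs] -> 6 lines: sjj jcxv nbro dpdo zsnvs tgs
Hunk 3: at line 2 remove [nbro,dpdo,zsnvs] add [qst] -> 4 lines: sjj jcxv qst tgs
Hunk 4: at line 1 remove [jcxv] add [xhr,ulr] -> 5 lines: sjj xhr ulr qst tgs
Final line count: 5

Answer: 5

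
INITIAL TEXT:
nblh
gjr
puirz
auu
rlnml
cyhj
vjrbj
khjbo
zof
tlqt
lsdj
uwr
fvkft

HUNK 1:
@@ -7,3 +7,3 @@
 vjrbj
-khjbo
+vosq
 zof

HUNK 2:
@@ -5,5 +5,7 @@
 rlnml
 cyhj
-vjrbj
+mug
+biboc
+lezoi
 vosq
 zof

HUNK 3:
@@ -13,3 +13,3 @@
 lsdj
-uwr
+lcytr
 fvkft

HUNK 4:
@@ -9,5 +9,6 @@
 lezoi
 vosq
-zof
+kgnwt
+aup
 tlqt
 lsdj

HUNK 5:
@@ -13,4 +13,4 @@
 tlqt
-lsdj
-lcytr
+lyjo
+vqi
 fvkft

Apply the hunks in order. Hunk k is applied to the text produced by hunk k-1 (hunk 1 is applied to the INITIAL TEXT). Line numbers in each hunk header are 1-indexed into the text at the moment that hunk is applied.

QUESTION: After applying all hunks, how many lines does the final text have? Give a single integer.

Answer: 16

Derivation:
Hunk 1: at line 7 remove [khjbo] add [vosq] -> 13 lines: nblh gjr puirz auu rlnml cyhj vjrbj vosq zof tlqt lsdj uwr fvkft
Hunk 2: at line 5 remove [vjrbj] add [mug,biboc,lezoi] -> 15 lines: nblh gjr puirz auu rlnml cyhj mug biboc lezoi vosq zof tlqt lsdj uwr fvkft
Hunk 3: at line 13 remove [uwr] add [lcytr] -> 15 lines: nblh gjr puirz auu rlnml cyhj mug biboc lezoi vosq zof tlqt lsdj lcytr fvkft
Hunk 4: at line 9 remove [zof] add [kgnwt,aup] -> 16 lines: nblh gjr puirz auu rlnml cyhj mug biboc lezoi vosq kgnwt aup tlqt lsdj lcytr fvkft
Hunk 5: at line 13 remove [lsdj,lcytr] add [lyjo,vqi] -> 16 lines: nblh gjr puirz auu rlnml cyhj mug biboc lezoi vosq kgnwt aup tlqt lyjo vqi fvkft
Final line count: 16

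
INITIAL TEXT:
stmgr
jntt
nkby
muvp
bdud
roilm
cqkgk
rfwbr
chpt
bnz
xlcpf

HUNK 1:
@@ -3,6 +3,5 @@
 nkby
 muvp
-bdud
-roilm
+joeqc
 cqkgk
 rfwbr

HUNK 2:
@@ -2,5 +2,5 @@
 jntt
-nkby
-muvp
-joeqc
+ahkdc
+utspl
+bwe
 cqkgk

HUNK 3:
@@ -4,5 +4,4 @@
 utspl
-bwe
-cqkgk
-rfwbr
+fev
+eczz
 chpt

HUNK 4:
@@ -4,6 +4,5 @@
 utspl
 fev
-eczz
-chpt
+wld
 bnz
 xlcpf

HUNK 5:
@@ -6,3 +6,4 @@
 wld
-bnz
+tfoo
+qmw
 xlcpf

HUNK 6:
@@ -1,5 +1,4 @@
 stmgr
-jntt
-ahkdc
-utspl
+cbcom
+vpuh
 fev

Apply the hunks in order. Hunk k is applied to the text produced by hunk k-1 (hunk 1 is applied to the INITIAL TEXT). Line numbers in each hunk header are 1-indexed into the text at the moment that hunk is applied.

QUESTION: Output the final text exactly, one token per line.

Answer: stmgr
cbcom
vpuh
fev
wld
tfoo
qmw
xlcpf

Derivation:
Hunk 1: at line 3 remove [bdud,roilm] add [joeqc] -> 10 lines: stmgr jntt nkby muvp joeqc cqkgk rfwbr chpt bnz xlcpf
Hunk 2: at line 2 remove [nkby,muvp,joeqc] add [ahkdc,utspl,bwe] -> 10 lines: stmgr jntt ahkdc utspl bwe cqkgk rfwbr chpt bnz xlcpf
Hunk 3: at line 4 remove [bwe,cqkgk,rfwbr] add [fev,eczz] -> 9 lines: stmgr jntt ahkdc utspl fev eczz chpt bnz xlcpf
Hunk 4: at line 4 remove [eczz,chpt] add [wld] -> 8 lines: stmgr jntt ahkdc utspl fev wld bnz xlcpf
Hunk 5: at line 6 remove [bnz] add [tfoo,qmw] -> 9 lines: stmgr jntt ahkdc utspl fev wld tfoo qmw xlcpf
Hunk 6: at line 1 remove [jntt,ahkdc,utspl] add [cbcom,vpuh] -> 8 lines: stmgr cbcom vpuh fev wld tfoo qmw xlcpf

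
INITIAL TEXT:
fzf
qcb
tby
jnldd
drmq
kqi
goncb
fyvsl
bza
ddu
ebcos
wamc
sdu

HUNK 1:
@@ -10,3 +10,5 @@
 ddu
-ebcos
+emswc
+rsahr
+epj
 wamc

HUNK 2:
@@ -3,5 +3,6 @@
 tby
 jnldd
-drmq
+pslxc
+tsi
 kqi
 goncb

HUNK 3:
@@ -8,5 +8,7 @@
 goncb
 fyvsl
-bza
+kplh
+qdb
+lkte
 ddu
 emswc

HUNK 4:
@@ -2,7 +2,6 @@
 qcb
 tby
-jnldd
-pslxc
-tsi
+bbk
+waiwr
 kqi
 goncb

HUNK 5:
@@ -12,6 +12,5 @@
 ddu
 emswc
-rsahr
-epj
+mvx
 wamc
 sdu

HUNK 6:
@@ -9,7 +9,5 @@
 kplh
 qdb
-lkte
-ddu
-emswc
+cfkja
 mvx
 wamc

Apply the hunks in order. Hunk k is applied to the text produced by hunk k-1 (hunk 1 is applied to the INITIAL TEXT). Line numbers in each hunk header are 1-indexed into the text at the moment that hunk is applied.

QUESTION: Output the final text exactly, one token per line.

Answer: fzf
qcb
tby
bbk
waiwr
kqi
goncb
fyvsl
kplh
qdb
cfkja
mvx
wamc
sdu

Derivation:
Hunk 1: at line 10 remove [ebcos] add [emswc,rsahr,epj] -> 15 lines: fzf qcb tby jnldd drmq kqi goncb fyvsl bza ddu emswc rsahr epj wamc sdu
Hunk 2: at line 3 remove [drmq] add [pslxc,tsi] -> 16 lines: fzf qcb tby jnldd pslxc tsi kqi goncb fyvsl bza ddu emswc rsahr epj wamc sdu
Hunk 3: at line 8 remove [bza] add [kplh,qdb,lkte] -> 18 lines: fzf qcb tby jnldd pslxc tsi kqi goncb fyvsl kplh qdb lkte ddu emswc rsahr epj wamc sdu
Hunk 4: at line 2 remove [jnldd,pslxc,tsi] add [bbk,waiwr] -> 17 lines: fzf qcb tby bbk waiwr kqi goncb fyvsl kplh qdb lkte ddu emswc rsahr epj wamc sdu
Hunk 5: at line 12 remove [rsahr,epj] add [mvx] -> 16 lines: fzf qcb tby bbk waiwr kqi goncb fyvsl kplh qdb lkte ddu emswc mvx wamc sdu
Hunk 6: at line 9 remove [lkte,ddu,emswc] add [cfkja] -> 14 lines: fzf qcb tby bbk waiwr kqi goncb fyvsl kplh qdb cfkja mvx wamc sdu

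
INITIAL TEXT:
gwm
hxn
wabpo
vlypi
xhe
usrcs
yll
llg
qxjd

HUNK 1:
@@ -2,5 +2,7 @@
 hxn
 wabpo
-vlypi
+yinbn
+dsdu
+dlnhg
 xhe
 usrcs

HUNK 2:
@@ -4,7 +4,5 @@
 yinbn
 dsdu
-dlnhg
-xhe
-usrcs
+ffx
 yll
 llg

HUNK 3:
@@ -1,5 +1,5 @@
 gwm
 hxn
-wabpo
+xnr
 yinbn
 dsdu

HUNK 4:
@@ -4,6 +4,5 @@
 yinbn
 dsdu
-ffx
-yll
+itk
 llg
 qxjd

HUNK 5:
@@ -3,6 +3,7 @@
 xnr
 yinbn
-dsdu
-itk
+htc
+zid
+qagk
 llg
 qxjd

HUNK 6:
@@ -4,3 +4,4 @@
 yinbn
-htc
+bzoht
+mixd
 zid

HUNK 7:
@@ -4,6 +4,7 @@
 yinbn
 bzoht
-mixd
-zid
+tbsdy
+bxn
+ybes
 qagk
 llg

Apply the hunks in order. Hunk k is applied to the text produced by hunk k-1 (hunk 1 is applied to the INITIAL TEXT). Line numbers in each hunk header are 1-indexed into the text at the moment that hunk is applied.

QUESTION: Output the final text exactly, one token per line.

Answer: gwm
hxn
xnr
yinbn
bzoht
tbsdy
bxn
ybes
qagk
llg
qxjd

Derivation:
Hunk 1: at line 2 remove [vlypi] add [yinbn,dsdu,dlnhg] -> 11 lines: gwm hxn wabpo yinbn dsdu dlnhg xhe usrcs yll llg qxjd
Hunk 2: at line 4 remove [dlnhg,xhe,usrcs] add [ffx] -> 9 lines: gwm hxn wabpo yinbn dsdu ffx yll llg qxjd
Hunk 3: at line 1 remove [wabpo] add [xnr] -> 9 lines: gwm hxn xnr yinbn dsdu ffx yll llg qxjd
Hunk 4: at line 4 remove [ffx,yll] add [itk] -> 8 lines: gwm hxn xnr yinbn dsdu itk llg qxjd
Hunk 5: at line 3 remove [dsdu,itk] add [htc,zid,qagk] -> 9 lines: gwm hxn xnr yinbn htc zid qagk llg qxjd
Hunk 6: at line 4 remove [htc] add [bzoht,mixd] -> 10 lines: gwm hxn xnr yinbn bzoht mixd zid qagk llg qxjd
Hunk 7: at line 4 remove [mixd,zid] add [tbsdy,bxn,ybes] -> 11 lines: gwm hxn xnr yinbn bzoht tbsdy bxn ybes qagk llg qxjd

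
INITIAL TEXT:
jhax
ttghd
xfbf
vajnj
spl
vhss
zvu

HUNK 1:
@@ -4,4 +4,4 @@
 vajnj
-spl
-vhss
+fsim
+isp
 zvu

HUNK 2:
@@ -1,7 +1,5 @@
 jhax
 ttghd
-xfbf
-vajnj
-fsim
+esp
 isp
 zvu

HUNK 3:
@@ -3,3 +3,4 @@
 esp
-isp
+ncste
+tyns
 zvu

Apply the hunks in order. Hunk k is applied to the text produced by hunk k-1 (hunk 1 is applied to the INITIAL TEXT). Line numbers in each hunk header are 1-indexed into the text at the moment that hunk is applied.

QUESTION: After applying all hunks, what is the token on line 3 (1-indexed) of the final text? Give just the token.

Hunk 1: at line 4 remove [spl,vhss] add [fsim,isp] -> 7 lines: jhax ttghd xfbf vajnj fsim isp zvu
Hunk 2: at line 1 remove [xfbf,vajnj,fsim] add [esp] -> 5 lines: jhax ttghd esp isp zvu
Hunk 3: at line 3 remove [isp] add [ncste,tyns] -> 6 lines: jhax ttghd esp ncste tyns zvu
Final line 3: esp

Answer: esp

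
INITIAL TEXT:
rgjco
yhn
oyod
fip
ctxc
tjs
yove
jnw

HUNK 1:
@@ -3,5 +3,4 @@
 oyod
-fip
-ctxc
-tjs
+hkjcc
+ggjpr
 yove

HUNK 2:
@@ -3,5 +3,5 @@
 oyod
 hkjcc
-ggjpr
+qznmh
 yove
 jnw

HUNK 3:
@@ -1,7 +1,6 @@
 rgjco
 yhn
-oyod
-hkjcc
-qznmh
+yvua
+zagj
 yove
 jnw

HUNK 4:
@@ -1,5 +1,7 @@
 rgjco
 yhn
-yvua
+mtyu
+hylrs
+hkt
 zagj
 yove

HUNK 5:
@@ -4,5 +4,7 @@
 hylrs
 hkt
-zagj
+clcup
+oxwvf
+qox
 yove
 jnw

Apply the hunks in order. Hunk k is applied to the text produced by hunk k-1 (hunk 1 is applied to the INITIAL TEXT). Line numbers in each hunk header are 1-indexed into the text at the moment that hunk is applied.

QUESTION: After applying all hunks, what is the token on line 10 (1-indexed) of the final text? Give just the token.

Answer: jnw

Derivation:
Hunk 1: at line 3 remove [fip,ctxc,tjs] add [hkjcc,ggjpr] -> 7 lines: rgjco yhn oyod hkjcc ggjpr yove jnw
Hunk 2: at line 3 remove [ggjpr] add [qznmh] -> 7 lines: rgjco yhn oyod hkjcc qznmh yove jnw
Hunk 3: at line 1 remove [oyod,hkjcc,qznmh] add [yvua,zagj] -> 6 lines: rgjco yhn yvua zagj yove jnw
Hunk 4: at line 1 remove [yvua] add [mtyu,hylrs,hkt] -> 8 lines: rgjco yhn mtyu hylrs hkt zagj yove jnw
Hunk 5: at line 4 remove [zagj] add [clcup,oxwvf,qox] -> 10 lines: rgjco yhn mtyu hylrs hkt clcup oxwvf qox yove jnw
Final line 10: jnw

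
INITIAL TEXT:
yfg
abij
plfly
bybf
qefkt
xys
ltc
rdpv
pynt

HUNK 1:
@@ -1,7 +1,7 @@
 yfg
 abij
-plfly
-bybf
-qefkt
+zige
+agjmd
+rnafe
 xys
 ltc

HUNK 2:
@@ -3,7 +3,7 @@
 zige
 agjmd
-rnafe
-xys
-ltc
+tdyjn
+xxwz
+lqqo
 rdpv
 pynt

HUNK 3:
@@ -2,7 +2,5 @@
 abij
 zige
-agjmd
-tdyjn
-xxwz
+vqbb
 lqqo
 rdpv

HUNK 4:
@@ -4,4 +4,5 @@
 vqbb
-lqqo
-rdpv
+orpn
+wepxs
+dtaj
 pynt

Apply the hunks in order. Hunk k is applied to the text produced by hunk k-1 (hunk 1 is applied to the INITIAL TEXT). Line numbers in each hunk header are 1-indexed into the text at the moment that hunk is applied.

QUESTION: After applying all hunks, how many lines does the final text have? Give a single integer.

Answer: 8

Derivation:
Hunk 1: at line 1 remove [plfly,bybf,qefkt] add [zige,agjmd,rnafe] -> 9 lines: yfg abij zige agjmd rnafe xys ltc rdpv pynt
Hunk 2: at line 3 remove [rnafe,xys,ltc] add [tdyjn,xxwz,lqqo] -> 9 lines: yfg abij zige agjmd tdyjn xxwz lqqo rdpv pynt
Hunk 3: at line 2 remove [agjmd,tdyjn,xxwz] add [vqbb] -> 7 lines: yfg abij zige vqbb lqqo rdpv pynt
Hunk 4: at line 4 remove [lqqo,rdpv] add [orpn,wepxs,dtaj] -> 8 lines: yfg abij zige vqbb orpn wepxs dtaj pynt
Final line count: 8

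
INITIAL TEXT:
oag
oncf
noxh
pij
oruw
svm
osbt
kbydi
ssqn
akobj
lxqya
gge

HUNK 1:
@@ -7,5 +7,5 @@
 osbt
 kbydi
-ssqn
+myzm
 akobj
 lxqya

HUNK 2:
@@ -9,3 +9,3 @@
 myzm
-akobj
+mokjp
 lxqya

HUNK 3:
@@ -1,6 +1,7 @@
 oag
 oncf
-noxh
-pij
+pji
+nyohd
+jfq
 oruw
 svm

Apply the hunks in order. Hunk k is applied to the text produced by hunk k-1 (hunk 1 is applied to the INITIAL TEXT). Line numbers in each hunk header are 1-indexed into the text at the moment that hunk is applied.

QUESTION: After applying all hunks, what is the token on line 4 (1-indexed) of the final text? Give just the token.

Answer: nyohd

Derivation:
Hunk 1: at line 7 remove [ssqn] add [myzm] -> 12 lines: oag oncf noxh pij oruw svm osbt kbydi myzm akobj lxqya gge
Hunk 2: at line 9 remove [akobj] add [mokjp] -> 12 lines: oag oncf noxh pij oruw svm osbt kbydi myzm mokjp lxqya gge
Hunk 3: at line 1 remove [noxh,pij] add [pji,nyohd,jfq] -> 13 lines: oag oncf pji nyohd jfq oruw svm osbt kbydi myzm mokjp lxqya gge
Final line 4: nyohd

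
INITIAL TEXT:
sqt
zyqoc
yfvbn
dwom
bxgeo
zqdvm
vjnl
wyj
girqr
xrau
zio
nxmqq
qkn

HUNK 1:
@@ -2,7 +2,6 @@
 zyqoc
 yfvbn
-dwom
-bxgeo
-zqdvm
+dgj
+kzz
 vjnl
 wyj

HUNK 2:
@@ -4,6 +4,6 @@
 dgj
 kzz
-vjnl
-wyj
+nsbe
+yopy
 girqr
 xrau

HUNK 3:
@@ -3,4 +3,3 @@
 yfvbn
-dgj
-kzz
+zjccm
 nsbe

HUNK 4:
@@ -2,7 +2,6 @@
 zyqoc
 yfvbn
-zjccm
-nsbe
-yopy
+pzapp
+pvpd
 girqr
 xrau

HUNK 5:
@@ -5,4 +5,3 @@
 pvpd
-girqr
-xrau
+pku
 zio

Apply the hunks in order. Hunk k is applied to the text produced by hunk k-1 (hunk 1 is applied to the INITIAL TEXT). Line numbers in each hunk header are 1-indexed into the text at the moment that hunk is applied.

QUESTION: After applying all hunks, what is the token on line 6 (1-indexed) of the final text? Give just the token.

Answer: pku

Derivation:
Hunk 1: at line 2 remove [dwom,bxgeo,zqdvm] add [dgj,kzz] -> 12 lines: sqt zyqoc yfvbn dgj kzz vjnl wyj girqr xrau zio nxmqq qkn
Hunk 2: at line 4 remove [vjnl,wyj] add [nsbe,yopy] -> 12 lines: sqt zyqoc yfvbn dgj kzz nsbe yopy girqr xrau zio nxmqq qkn
Hunk 3: at line 3 remove [dgj,kzz] add [zjccm] -> 11 lines: sqt zyqoc yfvbn zjccm nsbe yopy girqr xrau zio nxmqq qkn
Hunk 4: at line 2 remove [zjccm,nsbe,yopy] add [pzapp,pvpd] -> 10 lines: sqt zyqoc yfvbn pzapp pvpd girqr xrau zio nxmqq qkn
Hunk 5: at line 5 remove [girqr,xrau] add [pku] -> 9 lines: sqt zyqoc yfvbn pzapp pvpd pku zio nxmqq qkn
Final line 6: pku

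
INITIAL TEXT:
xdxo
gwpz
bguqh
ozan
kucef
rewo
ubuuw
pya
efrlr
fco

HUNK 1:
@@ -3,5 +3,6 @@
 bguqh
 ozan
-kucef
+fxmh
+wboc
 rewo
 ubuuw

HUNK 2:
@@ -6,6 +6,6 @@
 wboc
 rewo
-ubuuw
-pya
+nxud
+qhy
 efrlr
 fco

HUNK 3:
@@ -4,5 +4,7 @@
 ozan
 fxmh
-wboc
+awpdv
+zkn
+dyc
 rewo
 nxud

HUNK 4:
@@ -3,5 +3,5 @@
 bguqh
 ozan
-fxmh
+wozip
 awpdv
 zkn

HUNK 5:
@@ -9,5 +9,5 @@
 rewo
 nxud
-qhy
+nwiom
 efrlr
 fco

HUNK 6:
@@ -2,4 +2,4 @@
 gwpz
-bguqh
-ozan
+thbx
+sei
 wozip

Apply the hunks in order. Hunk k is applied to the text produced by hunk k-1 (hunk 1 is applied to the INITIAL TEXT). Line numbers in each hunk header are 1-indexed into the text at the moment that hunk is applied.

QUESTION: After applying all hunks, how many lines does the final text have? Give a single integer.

Answer: 13

Derivation:
Hunk 1: at line 3 remove [kucef] add [fxmh,wboc] -> 11 lines: xdxo gwpz bguqh ozan fxmh wboc rewo ubuuw pya efrlr fco
Hunk 2: at line 6 remove [ubuuw,pya] add [nxud,qhy] -> 11 lines: xdxo gwpz bguqh ozan fxmh wboc rewo nxud qhy efrlr fco
Hunk 3: at line 4 remove [wboc] add [awpdv,zkn,dyc] -> 13 lines: xdxo gwpz bguqh ozan fxmh awpdv zkn dyc rewo nxud qhy efrlr fco
Hunk 4: at line 3 remove [fxmh] add [wozip] -> 13 lines: xdxo gwpz bguqh ozan wozip awpdv zkn dyc rewo nxud qhy efrlr fco
Hunk 5: at line 9 remove [qhy] add [nwiom] -> 13 lines: xdxo gwpz bguqh ozan wozip awpdv zkn dyc rewo nxud nwiom efrlr fco
Hunk 6: at line 2 remove [bguqh,ozan] add [thbx,sei] -> 13 lines: xdxo gwpz thbx sei wozip awpdv zkn dyc rewo nxud nwiom efrlr fco
Final line count: 13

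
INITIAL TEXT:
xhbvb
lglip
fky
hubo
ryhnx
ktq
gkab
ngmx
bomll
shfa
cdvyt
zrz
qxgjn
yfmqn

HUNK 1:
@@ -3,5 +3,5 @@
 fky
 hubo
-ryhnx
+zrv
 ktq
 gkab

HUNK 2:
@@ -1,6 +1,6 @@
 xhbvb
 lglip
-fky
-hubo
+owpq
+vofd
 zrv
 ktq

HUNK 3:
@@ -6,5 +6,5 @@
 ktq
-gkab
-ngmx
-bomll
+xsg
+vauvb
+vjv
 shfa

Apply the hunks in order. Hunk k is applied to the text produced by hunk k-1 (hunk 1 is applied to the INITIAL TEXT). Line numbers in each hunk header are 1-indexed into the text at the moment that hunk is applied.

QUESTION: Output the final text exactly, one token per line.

Hunk 1: at line 3 remove [ryhnx] add [zrv] -> 14 lines: xhbvb lglip fky hubo zrv ktq gkab ngmx bomll shfa cdvyt zrz qxgjn yfmqn
Hunk 2: at line 1 remove [fky,hubo] add [owpq,vofd] -> 14 lines: xhbvb lglip owpq vofd zrv ktq gkab ngmx bomll shfa cdvyt zrz qxgjn yfmqn
Hunk 3: at line 6 remove [gkab,ngmx,bomll] add [xsg,vauvb,vjv] -> 14 lines: xhbvb lglip owpq vofd zrv ktq xsg vauvb vjv shfa cdvyt zrz qxgjn yfmqn

Answer: xhbvb
lglip
owpq
vofd
zrv
ktq
xsg
vauvb
vjv
shfa
cdvyt
zrz
qxgjn
yfmqn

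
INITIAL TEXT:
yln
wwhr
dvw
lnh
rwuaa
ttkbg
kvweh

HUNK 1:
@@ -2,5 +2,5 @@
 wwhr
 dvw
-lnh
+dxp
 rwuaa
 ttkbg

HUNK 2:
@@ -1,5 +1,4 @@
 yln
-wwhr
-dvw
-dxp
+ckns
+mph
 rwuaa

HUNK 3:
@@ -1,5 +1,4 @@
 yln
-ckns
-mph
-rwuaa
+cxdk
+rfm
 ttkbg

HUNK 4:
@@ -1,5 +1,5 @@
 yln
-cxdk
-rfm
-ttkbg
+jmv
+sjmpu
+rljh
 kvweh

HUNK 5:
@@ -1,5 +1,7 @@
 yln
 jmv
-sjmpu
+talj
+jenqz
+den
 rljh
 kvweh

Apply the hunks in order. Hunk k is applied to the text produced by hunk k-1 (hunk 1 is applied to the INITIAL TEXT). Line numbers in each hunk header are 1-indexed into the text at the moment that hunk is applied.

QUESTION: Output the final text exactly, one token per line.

Hunk 1: at line 2 remove [lnh] add [dxp] -> 7 lines: yln wwhr dvw dxp rwuaa ttkbg kvweh
Hunk 2: at line 1 remove [wwhr,dvw,dxp] add [ckns,mph] -> 6 lines: yln ckns mph rwuaa ttkbg kvweh
Hunk 3: at line 1 remove [ckns,mph,rwuaa] add [cxdk,rfm] -> 5 lines: yln cxdk rfm ttkbg kvweh
Hunk 4: at line 1 remove [cxdk,rfm,ttkbg] add [jmv,sjmpu,rljh] -> 5 lines: yln jmv sjmpu rljh kvweh
Hunk 5: at line 1 remove [sjmpu] add [talj,jenqz,den] -> 7 lines: yln jmv talj jenqz den rljh kvweh

Answer: yln
jmv
talj
jenqz
den
rljh
kvweh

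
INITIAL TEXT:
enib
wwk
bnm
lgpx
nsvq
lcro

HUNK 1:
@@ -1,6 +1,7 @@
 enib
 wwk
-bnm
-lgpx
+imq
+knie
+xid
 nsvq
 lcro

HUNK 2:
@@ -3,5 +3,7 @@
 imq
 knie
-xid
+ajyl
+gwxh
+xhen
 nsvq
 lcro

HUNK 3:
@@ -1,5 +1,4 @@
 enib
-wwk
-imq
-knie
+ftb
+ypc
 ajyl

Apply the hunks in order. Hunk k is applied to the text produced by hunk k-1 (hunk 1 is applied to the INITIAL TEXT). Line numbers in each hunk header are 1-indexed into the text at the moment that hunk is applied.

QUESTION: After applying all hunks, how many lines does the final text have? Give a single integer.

Hunk 1: at line 1 remove [bnm,lgpx] add [imq,knie,xid] -> 7 lines: enib wwk imq knie xid nsvq lcro
Hunk 2: at line 3 remove [xid] add [ajyl,gwxh,xhen] -> 9 lines: enib wwk imq knie ajyl gwxh xhen nsvq lcro
Hunk 3: at line 1 remove [wwk,imq,knie] add [ftb,ypc] -> 8 lines: enib ftb ypc ajyl gwxh xhen nsvq lcro
Final line count: 8

Answer: 8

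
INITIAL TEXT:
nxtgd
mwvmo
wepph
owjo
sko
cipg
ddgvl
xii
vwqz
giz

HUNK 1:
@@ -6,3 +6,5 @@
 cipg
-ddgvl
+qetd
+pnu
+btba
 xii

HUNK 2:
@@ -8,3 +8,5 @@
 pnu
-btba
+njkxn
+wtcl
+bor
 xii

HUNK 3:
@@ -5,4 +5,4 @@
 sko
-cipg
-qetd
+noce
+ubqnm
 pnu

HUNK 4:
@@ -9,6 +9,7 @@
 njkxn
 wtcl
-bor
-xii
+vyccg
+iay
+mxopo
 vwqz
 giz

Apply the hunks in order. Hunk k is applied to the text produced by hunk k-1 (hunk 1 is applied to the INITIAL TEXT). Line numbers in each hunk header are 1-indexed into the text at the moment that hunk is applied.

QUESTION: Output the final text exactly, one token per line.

Hunk 1: at line 6 remove [ddgvl] add [qetd,pnu,btba] -> 12 lines: nxtgd mwvmo wepph owjo sko cipg qetd pnu btba xii vwqz giz
Hunk 2: at line 8 remove [btba] add [njkxn,wtcl,bor] -> 14 lines: nxtgd mwvmo wepph owjo sko cipg qetd pnu njkxn wtcl bor xii vwqz giz
Hunk 3: at line 5 remove [cipg,qetd] add [noce,ubqnm] -> 14 lines: nxtgd mwvmo wepph owjo sko noce ubqnm pnu njkxn wtcl bor xii vwqz giz
Hunk 4: at line 9 remove [bor,xii] add [vyccg,iay,mxopo] -> 15 lines: nxtgd mwvmo wepph owjo sko noce ubqnm pnu njkxn wtcl vyccg iay mxopo vwqz giz

Answer: nxtgd
mwvmo
wepph
owjo
sko
noce
ubqnm
pnu
njkxn
wtcl
vyccg
iay
mxopo
vwqz
giz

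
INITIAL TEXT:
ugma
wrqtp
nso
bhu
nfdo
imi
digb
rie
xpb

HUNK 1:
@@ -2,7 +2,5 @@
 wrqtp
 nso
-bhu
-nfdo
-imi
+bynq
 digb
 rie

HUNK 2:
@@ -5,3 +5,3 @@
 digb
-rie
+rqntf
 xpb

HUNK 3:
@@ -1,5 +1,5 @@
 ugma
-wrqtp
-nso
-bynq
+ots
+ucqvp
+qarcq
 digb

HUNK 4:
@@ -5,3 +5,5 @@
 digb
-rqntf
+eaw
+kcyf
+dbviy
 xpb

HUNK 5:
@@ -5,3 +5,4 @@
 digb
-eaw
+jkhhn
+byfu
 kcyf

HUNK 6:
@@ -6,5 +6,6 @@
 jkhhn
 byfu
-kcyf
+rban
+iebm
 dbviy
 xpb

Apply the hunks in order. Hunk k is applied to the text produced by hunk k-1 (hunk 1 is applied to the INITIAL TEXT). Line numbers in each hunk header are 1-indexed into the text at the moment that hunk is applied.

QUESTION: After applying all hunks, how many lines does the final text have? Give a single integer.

Answer: 11

Derivation:
Hunk 1: at line 2 remove [bhu,nfdo,imi] add [bynq] -> 7 lines: ugma wrqtp nso bynq digb rie xpb
Hunk 2: at line 5 remove [rie] add [rqntf] -> 7 lines: ugma wrqtp nso bynq digb rqntf xpb
Hunk 3: at line 1 remove [wrqtp,nso,bynq] add [ots,ucqvp,qarcq] -> 7 lines: ugma ots ucqvp qarcq digb rqntf xpb
Hunk 4: at line 5 remove [rqntf] add [eaw,kcyf,dbviy] -> 9 lines: ugma ots ucqvp qarcq digb eaw kcyf dbviy xpb
Hunk 5: at line 5 remove [eaw] add [jkhhn,byfu] -> 10 lines: ugma ots ucqvp qarcq digb jkhhn byfu kcyf dbviy xpb
Hunk 6: at line 6 remove [kcyf] add [rban,iebm] -> 11 lines: ugma ots ucqvp qarcq digb jkhhn byfu rban iebm dbviy xpb
Final line count: 11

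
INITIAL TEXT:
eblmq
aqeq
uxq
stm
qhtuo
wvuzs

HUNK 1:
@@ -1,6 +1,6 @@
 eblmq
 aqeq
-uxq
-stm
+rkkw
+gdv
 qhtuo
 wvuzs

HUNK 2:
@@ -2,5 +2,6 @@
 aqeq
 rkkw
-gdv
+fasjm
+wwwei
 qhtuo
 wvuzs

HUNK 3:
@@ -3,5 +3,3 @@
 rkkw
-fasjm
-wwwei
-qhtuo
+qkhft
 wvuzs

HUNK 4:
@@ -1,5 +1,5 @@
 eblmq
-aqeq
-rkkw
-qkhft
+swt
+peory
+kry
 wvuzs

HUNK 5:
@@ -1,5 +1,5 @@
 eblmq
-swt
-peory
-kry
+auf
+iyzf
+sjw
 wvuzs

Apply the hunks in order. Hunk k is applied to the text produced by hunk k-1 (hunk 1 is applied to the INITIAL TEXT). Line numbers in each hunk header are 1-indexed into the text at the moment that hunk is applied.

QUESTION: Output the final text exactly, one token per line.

Answer: eblmq
auf
iyzf
sjw
wvuzs

Derivation:
Hunk 1: at line 1 remove [uxq,stm] add [rkkw,gdv] -> 6 lines: eblmq aqeq rkkw gdv qhtuo wvuzs
Hunk 2: at line 2 remove [gdv] add [fasjm,wwwei] -> 7 lines: eblmq aqeq rkkw fasjm wwwei qhtuo wvuzs
Hunk 3: at line 3 remove [fasjm,wwwei,qhtuo] add [qkhft] -> 5 lines: eblmq aqeq rkkw qkhft wvuzs
Hunk 4: at line 1 remove [aqeq,rkkw,qkhft] add [swt,peory,kry] -> 5 lines: eblmq swt peory kry wvuzs
Hunk 5: at line 1 remove [swt,peory,kry] add [auf,iyzf,sjw] -> 5 lines: eblmq auf iyzf sjw wvuzs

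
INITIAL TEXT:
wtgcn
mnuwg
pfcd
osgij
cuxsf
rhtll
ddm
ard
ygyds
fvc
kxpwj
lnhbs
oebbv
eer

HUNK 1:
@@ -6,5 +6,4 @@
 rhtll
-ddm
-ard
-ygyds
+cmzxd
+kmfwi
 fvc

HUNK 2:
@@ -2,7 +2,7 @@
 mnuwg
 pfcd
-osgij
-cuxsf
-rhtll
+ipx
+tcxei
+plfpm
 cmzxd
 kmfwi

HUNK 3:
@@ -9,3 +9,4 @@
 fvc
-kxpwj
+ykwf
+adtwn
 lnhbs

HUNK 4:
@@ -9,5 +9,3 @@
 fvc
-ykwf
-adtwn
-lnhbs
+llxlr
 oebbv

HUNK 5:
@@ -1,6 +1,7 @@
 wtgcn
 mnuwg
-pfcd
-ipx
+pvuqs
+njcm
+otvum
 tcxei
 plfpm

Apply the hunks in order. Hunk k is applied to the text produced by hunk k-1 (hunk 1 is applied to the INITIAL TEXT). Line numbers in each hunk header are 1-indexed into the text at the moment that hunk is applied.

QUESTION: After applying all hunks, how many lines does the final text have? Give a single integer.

Answer: 13

Derivation:
Hunk 1: at line 6 remove [ddm,ard,ygyds] add [cmzxd,kmfwi] -> 13 lines: wtgcn mnuwg pfcd osgij cuxsf rhtll cmzxd kmfwi fvc kxpwj lnhbs oebbv eer
Hunk 2: at line 2 remove [osgij,cuxsf,rhtll] add [ipx,tcxei,plfpm] -> 13 lines: wtgcn mnuwg pfcd ipx tcxei plfpm cmzxd kmfwi fvc kxpwj lnhbs oebbv eer
Hunk 3: at line 9 remove [kxpwj] add [ykwf,adtwn] -> 14 lines: wtgcn mnuwg pfcd ipx tcxei plfpm cmzxd kmfwi fvc ykwf adtwn lnhbs oebbv eer
Hunk 4: at line 9 remove [ykwf,adtwn,lnhbs] add [llxlr] -> 12 lines: wtgcn mnuwg pfcd ipx tcxei plfpm cmzxd kmfwi fvc llxlr oebbv eer
Hunk 5: at line 1 remove [pfcd,ipx] add [pvuqs,njcm,otvum] -> 13 lines: wtgcn mnuwg pvuqs njcm otvum tcxei plfpm cmzxd kmfwi fvc llxlr oebbv eer
Final line count: 13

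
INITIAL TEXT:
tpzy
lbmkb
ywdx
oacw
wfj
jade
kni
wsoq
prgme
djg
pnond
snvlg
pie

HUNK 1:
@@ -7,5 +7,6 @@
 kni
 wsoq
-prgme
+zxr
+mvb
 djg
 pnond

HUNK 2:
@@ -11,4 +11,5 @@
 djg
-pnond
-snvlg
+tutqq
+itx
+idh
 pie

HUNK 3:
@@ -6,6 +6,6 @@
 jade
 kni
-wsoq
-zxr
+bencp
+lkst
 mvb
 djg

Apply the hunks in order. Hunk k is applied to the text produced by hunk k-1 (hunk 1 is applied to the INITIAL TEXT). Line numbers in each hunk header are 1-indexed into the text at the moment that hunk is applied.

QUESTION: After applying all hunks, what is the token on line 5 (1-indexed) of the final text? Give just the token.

Hunk 1: at line 7 remove [prgme] add [zxr,mvb] -> 14 lines: tpzy lbmkb ywdx oacw wfj jade kni wsoq zxr mvb djg pnond snvlg pie
Hunk 2: at line 11 remove [pnond,snvlg] add [tutqq,itx,idh] -> 15 lines: tpzy lbmkb ywdx oacw wfj jade kni wsoq zxr mvb djg tutqq itx idh pie
Hunk 3: at line 6 remove [wsoq,zxr] add [bencp,lkst] -> 15 lines: tpzy lbmkb ywdx oacw wfj jade kni bencp lkst mvb djg tutqq itx idh pie
Final line 5: wfj

Answer: wfj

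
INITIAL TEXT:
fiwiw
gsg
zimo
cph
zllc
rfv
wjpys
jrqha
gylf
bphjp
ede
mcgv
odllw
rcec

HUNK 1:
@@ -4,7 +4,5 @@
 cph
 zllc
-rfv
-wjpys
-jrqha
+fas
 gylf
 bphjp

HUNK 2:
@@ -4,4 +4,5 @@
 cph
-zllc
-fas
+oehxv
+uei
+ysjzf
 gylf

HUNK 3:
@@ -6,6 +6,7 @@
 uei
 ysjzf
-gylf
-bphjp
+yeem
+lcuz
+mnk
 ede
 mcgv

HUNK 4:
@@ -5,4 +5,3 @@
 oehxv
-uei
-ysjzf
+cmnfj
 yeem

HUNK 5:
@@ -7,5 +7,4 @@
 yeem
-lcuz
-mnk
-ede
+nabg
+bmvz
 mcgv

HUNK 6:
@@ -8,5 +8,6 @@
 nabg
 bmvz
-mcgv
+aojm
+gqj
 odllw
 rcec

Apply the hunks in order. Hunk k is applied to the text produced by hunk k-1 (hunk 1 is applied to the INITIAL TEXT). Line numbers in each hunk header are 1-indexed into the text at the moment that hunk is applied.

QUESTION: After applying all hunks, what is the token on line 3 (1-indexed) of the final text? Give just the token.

Hunk 1: at line 4 remove [rfv,wjpys,jrqha] add [fas] -> 12 lines: fiwiw gsg zimo cph zllc fas gylf bphjp ede mcgv odllw rcec
Hunk 2: at line 4 remove [zllc,fas] add [oehxv,uei,ysjzf] -> 13 lines: fiwiw gsg zimo cph oehxv uei ysjzf gylf bphjp ede mcgv odllw rcec
Hunk 3: at line 6 remove [gylf,bphjp] add [yeem,lcuz,mnk] -> 14 lines: fiwiw gsg zimo cph oehxv uei ysjzf yeem lcuz mnk ede mcgv odllw rcec
Hunk 4: at line 5 remove [uei,ysjzf] add [cmnfj] -> 13 lines: fiwiw gsg zimo cph oehxv cmnfj yeem lcuz mnk ede mcgv odllw rcec
Hunk 5: at line 7 remove [lcuz,mnk,ede] add [nabg,bmvz] -> 12 lines: fiwiw gsg zimo cph oehxv cmnfj yeem nabg bmvz mcgv odllw rcec
Hunk 6: at line 8 remove [mcgv] add [aojm,gqj] -> 13 lines: fiwiw gsg zimo cph oehxv cmnfj yeem nabg bmvz aojm gqj odllw rcec
Final line 3: zimo

Answer: zimo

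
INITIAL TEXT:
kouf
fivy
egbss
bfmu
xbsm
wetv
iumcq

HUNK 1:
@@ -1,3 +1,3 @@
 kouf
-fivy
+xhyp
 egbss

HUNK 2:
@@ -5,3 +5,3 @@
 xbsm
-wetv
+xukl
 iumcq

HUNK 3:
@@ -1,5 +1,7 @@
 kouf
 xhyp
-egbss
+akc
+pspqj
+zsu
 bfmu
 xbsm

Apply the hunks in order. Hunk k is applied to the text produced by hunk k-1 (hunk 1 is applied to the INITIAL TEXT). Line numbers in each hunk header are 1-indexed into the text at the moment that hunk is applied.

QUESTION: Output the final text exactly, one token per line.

Hunk 1: at line 1 remove [fivy] add [xhyp] -> 7 lines: kouf xhyp egbss bfmu xbsm wetv iumcq
Hunk 2: at line 5 remove [wetv] add [xukl] -> 7 lines: kouf xhyp egbss bfmu xbsm xukl iumcq
Hunk 3: at line 1 remove [egbss] add [akc,pspqj,zsu] -> 9 lines: kouf xhyp akc pspqj zsu bfmu xbsm xukl iumcq

Answer: kouf
xhyp
akc
pspqj
zsu
bfmu
xbsm
xukl
iumcq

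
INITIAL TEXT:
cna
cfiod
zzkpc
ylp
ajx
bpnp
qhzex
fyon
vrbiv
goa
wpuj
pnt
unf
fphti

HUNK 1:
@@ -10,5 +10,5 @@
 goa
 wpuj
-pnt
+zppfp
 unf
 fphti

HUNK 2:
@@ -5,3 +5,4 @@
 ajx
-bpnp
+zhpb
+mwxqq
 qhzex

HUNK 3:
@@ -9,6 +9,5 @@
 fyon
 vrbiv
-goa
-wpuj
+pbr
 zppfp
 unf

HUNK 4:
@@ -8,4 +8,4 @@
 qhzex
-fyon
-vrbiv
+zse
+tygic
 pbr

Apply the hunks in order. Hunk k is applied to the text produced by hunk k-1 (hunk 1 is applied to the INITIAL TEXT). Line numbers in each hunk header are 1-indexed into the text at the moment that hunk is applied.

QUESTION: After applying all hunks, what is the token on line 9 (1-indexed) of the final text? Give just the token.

Answer: zse

Derivation:
Hunk 1: at line 10 remove [pnt] add [zppfp] -> 14 lines: cna cfiod zzkpc ylp ajx bpnp qhzex fyon vrbiv goa wpuj zppfp unf fphti
Hunk 2: at line 5 remove [bpnp] add [zhpb,mwxqq] -> 15 lines: cna cfiod zzkpc ylp ajx zhpb mwxqq qhzex fyon vrbiv goa wpuj zppfp unf fphti
Hunk 3: at line 9 remove [goa,wpuj] add [pbr] -> 14 lines: cna cfiod zzkpc ylp ajx zhpb mwxqq qhzex fyon vrbiv pbr zppfp unf fphti
Hunk 4: at line 8 remove [fyon,vrbiv] add [zse,tygic] -> 14 lines: cna cfiod zzkpc ylp ajx zhpb mwxqq qhzex zse tygic pbr zppfp unf fphti
Final line 9: zse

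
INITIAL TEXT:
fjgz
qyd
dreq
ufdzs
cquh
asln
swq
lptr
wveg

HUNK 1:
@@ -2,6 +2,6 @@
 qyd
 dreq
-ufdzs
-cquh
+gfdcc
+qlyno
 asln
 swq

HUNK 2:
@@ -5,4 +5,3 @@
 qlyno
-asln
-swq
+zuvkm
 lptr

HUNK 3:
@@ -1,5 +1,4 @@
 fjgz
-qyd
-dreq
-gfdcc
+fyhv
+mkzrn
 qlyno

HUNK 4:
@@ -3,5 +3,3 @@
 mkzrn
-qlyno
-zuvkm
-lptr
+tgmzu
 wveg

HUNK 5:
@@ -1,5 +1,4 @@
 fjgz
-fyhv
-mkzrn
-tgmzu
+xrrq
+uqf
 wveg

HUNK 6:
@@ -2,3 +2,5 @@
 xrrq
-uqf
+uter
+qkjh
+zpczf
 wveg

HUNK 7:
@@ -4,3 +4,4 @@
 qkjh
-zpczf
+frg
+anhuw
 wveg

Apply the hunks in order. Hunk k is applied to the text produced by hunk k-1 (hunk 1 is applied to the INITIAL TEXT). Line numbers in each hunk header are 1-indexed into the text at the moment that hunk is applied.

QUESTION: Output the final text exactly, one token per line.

Answer: fjgz
xrrq
uter
qkjh
frg
anhuw
wveg

Derivation:
Hunk 1: at line 2 remove [ufdzs,cquh] add [gfdcc,qlyno] -> 9 lines: fjgz qyd dreq gfdcc qlyno asln swq lptr wveg
Hunk 2: at line 5 remove [asln,swq] add [zuvkm] -> 8 lines: fjgz qyd dreq gfdcc qlyno zuvkm lptr wveg
Hunk 3: at line 1 remove [qyd,dreq,gfdcc] add [fyhv,mkzrn] -> 7 lines: fjgz fyhv mkzrn qlyno zuvkm lptr wveg
Hunk 4: at line 3 remove [qlyno,zuvkm,lptr] add [tgmzu] -> 5 lines: fjgz fyhv mkzrn tgmzu wveg
Hunk 5: at line 1 remove [fyhv,mkzrn,tgmzu] add [xrrq,uqf] -> 4 lines: fjgz xrrq uqf wveg
Hunk 6: at line 2 remove [uqf] add [uter,qkjh,zpczf] -> 6 lines: fjgz xrrq uter qkjh zpczf wveg
Hunk 7: at line 4 remove [zpczf] add [frg,anhuw] -> 7 lines: fjgz xrrq uter qkjh frg anhuw wveg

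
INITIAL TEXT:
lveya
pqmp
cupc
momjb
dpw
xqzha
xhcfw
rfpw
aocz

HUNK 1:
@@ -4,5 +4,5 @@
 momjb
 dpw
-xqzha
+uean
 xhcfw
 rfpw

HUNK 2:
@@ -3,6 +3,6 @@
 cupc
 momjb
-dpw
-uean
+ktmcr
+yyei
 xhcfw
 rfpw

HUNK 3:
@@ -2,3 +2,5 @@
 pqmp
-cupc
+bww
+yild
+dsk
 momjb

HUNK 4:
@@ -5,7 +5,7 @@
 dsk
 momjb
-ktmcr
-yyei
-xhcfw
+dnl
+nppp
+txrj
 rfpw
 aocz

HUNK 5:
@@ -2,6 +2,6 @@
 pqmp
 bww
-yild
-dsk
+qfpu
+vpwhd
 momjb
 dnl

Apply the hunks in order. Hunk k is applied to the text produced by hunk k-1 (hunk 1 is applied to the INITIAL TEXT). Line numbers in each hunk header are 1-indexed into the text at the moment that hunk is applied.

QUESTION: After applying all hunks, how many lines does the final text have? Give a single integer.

Hunk 1: at line 4 remove [xqzha] add [uean] -> 9 lines: lveya pqmp cupc momjb dpw uean xhcfw rfpw aocz
Hunk 2: at line 3 remove [dpw,uean] add [ktmcr,yyei] -> 9 lines: lveya pqmp cupc momjb ktmcr yyei xhcfw rfpw aocz
Hunk 3: at line 2 remove [cupc] add [bww,yild,dsk] -> 11 lines: lveya pqmp bww yild dsk momjb ktmcr yyei xhcfw rfpw aocz
Hunk 4: at line 5 remove [ktmcr,yyei,xhcfw] add [dnl,nppp,txrj] -> 11 lines: lveya pqmp bww yild dsk momjb dnl nppp txrj rfpw aocz
Hunk 5: at line 2 remove [yild,dsk] add [qfpu,vpwhd] -> 11 lines: lveya pqmp bww qfpu vpwhd momjb dnl nppp txrj rfpw aocz
Final line count: 11

Answer: 11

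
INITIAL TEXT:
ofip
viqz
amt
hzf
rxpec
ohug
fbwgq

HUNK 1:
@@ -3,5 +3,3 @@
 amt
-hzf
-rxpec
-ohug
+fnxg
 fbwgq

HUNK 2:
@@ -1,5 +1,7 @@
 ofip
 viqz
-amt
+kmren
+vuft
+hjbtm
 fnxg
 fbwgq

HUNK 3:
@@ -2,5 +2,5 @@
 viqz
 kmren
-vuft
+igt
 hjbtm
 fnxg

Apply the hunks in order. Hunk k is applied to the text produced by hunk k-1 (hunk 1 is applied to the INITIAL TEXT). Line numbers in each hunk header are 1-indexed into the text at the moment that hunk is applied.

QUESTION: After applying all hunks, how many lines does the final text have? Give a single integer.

Answer: 7

Derivation:
Hunk 1: at line 3 remove [hzf,rxpec,ohug] add [fnxg] -> 5 lines: ofip viqz amt fnxg fbwgq
Hunk 2: at line 1 remove [amt] add [kmren,vuft,hjbtm] -> 7 lines: ofip viqz kmren vuft hjbtm fnxg fbwgq
Hunk 3: at line 2 remove [vuft] add [igt] -> 7 lines: ofip viqz kmren igt hjbtm fnxg fbwgq
Final line count: 7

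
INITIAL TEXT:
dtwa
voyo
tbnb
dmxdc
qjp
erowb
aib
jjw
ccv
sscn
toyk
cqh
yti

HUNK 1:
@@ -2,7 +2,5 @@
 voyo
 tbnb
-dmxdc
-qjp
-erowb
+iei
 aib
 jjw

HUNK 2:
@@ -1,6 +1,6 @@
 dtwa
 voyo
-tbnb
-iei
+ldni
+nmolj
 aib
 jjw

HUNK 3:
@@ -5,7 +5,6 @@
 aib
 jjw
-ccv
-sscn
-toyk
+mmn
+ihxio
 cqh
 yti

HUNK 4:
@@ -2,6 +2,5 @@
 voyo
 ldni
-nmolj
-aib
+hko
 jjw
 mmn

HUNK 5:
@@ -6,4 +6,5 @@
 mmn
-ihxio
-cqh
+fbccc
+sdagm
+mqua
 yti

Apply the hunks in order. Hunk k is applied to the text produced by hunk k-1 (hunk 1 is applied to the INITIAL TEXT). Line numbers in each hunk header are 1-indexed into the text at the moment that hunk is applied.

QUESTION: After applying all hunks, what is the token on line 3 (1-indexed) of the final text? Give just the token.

Answer: ldni

Derivation:
Hunk 1: at line 2 remove [dmxdc,qjp,erowb] add [iei] -> 11 lines: dtwa voyo tbnb iei aib jjw ccv sscn toyk cqh yti
Hunk 2: at line 1 remove [tbnb,iei] add [ldni,nmolj] -> 11 lines: dtwa voyo ldni nmolj aib jjw ccv sscn toyk cqh yti
Hunk 3: at line 5 remove [ccv,sscn,toyk] add [mmn,ihxio] -> 10 lines: dtwa voyo ldni nmolj aib jjw mmn ihxio cqh yti
Hunk 4: at line 2 remove [nmolj,aib] add [hko] -> 9 lines: dtwa voyo ldni hko jjw mmn ihxio cqh yti
Hunk 5: at line 6 remove [ihxio,cqh] add [fbccc,sdagm,mqua] -> 10 lines: dtwa voyo ldni hko jjw mmn fbccc sdagm mqua yti
Final line 3: ldni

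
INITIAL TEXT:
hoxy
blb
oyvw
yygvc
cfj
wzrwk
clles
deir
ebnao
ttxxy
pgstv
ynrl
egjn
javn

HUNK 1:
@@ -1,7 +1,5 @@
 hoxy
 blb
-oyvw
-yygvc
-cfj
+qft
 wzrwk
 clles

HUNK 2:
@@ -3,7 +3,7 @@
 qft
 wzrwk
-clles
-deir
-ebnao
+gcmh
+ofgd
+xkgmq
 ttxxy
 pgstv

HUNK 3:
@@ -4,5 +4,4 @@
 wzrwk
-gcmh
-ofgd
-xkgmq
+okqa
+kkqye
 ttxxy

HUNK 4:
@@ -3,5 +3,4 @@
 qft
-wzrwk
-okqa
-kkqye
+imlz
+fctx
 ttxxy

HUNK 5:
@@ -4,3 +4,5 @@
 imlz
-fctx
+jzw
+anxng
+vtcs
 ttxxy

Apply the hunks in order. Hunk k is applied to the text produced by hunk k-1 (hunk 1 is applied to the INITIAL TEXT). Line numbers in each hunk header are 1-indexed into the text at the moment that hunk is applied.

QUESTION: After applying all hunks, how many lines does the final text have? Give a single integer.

Hunk 1: at line 1 remove [oyvw,yygvc,cfj] add [qft] -> 12 lines: hoxy blb qft wzrwk clles deir ebnao ttxxy pgstv ynrl egjn javn
Hunk 2: at line 3 remove [clles,deir,ebnao] add [gcmh,ofgd,xkgmq] -> 12 lines: hoxy blb qft wzrwk gcmh ofgd xkgmq ttxxy pgstv ynrl egjn javn
Hunk 3: at line 4 remove [gcmh,ofgd,xkgmq] add [okqa,kkqye] -> 11 lines: hoxy blb qft wzrwk okqa kkqye ttxxy pgstv ynrl egjn javn
Hunk 4: at line 3 remove [wzrwk,okqa,kkqye] add [imlz,fctx] -> 10 lines: hoxy blb qft imlz fctx ttxxy pgstv ynrl egjn javn
Hunk 5: at line 4 remove [fctx] add [jzw,anxng,vtcs] -> 12 lines: hoxy blb qft imlz jzw anxng vtcs ttxxy pgstv ynrl egjn javn
Final line count: 12

Answer: 12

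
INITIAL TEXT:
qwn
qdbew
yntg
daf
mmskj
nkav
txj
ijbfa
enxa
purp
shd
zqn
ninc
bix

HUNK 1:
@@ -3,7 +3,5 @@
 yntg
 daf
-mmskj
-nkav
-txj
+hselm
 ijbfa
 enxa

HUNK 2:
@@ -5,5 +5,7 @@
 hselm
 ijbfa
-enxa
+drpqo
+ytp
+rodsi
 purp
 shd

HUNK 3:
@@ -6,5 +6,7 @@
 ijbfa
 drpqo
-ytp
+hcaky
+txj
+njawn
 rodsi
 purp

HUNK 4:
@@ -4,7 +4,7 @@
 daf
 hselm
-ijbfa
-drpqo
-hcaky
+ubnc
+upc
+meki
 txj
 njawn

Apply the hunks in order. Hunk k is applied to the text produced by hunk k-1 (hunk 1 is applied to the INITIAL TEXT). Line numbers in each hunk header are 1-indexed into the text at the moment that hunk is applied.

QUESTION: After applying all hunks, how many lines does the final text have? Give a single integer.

Hunk 1: at line 3 remove [mmskj,nkav,txj] add [hselm] -> 12 lines: qwn qdbew yntg daf hselm ijbfa enxa purp shd zqn ninc bix
Hunk 2: at line 5 remove [enxa] add [drpqo,ytp,rodsi] -> 14 lines: qwn qdbew yntg daf hselm ijbfa drpqo ytp rodsi purp shd zqn ninc bix
Hunk 3: at line 6 remove [ytp] add [hcaky,txj,njawn] -> 16 lines: qwn qdbew yntg daf hselm ijbfa drpqo hcaky txj njawn rodsi purp shd zqn ninc bix
Hunk 4: at line 4 remove [ijbfa,drpqo,hcaky] add [ubnc,upc,meki] -> 16 lines: qwn qdbew yntg daf hselm ubnc upc meki txj njawn rodsi purp shd zqn ninc bix
Final line count: 16

Answer: 16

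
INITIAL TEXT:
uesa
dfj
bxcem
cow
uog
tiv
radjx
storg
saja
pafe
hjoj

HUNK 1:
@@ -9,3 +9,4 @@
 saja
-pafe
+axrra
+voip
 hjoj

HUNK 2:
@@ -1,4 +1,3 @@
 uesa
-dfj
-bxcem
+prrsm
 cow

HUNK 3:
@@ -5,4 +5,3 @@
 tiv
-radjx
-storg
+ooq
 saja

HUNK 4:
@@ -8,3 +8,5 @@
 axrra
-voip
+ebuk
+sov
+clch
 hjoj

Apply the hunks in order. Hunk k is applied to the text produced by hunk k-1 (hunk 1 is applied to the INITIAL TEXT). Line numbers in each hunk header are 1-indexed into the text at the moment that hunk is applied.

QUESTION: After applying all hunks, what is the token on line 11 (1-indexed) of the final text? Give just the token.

Hunk 1: at line 9 remove [pafe] add [axrra,voip] -> 12 lines: uesa dfj bxcem cow uog tiv radjx storg saja axrra voip hjoj
Hunk 2: at line 1 remove [dfj,bxcem] add [prrsm] -> 11 lines: uesa prrsm cow uog tiv radjx storg saja axrra voip hjoj
Hunk 3: at line 5 remove [radjx,storg] add [ooq] -> 10 lines: uesa prrsm cow uog tiv ooq saja axrra voip hjoj
Hunk 4: at line 8 remove [voip] add [ebuk,sov,clch] -> 12 lines: uesa prrsm cow uog tiv ooq saja axrra ebuk sov clch hjoj
Final line 11: clch

Answer: clch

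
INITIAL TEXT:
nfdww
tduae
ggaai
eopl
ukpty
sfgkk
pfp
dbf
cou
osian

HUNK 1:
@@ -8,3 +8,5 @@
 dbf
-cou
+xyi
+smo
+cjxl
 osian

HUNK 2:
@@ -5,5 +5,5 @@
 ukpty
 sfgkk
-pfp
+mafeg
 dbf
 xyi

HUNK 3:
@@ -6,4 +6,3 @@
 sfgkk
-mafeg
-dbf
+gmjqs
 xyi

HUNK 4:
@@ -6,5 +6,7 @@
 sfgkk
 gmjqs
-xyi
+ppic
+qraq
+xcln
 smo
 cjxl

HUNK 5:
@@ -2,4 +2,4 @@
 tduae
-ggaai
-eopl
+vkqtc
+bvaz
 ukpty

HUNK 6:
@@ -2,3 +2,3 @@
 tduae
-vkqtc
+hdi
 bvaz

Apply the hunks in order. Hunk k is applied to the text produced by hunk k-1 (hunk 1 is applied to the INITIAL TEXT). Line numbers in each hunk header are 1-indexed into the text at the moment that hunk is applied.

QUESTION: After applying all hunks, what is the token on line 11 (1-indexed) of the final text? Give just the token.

Answer: smo

Derivation:
Hunk 1: at line 8 remove [cou] add [xyi,smo,cjxl] -> 12 lines: nfdww tduae ggaai eopl ukpty sfgkk pfp dbf xyi smo cjxl osian
Hunk 2: at line 5 remove [pfp] add [mafeg] -> 12 lines: nfdww tduae ggaai eopl ukpty sfgkk mafeg dbf xyi smo cjxl osian
Hunk 3: at line 6 remove [mafeg,dbf] add [gmjqs] -> 11 lines: nfdww tduae ggaai eopl ukpty sfgkk gmjqs xyi smo cjxl osian
Hunk 4: at line 6 remove [xyi] add [ppic,qraq,xcln] -> 13 lines: nfdww tduae ggaai eopl ukpty sfgkk gmjqs ppic qraq xcln smo cjxl osian
Hunk 5: at line 2 remove [ggaai,eopl] add [vkqtc,bvaz] -> 13 lines: nfdww tduae vkqtc bvaz ukpty sfgkk gmjqs ppic qraq xcln smo cjxl osian
Hunk 6: at line 2 remove [vkqtc] add [hdi] -> 13 lines: nfdww tduae hdi bvaz ukpty sfgkk gmjqs ppic qraq xcln smo cjxl osian
Final line 11: smo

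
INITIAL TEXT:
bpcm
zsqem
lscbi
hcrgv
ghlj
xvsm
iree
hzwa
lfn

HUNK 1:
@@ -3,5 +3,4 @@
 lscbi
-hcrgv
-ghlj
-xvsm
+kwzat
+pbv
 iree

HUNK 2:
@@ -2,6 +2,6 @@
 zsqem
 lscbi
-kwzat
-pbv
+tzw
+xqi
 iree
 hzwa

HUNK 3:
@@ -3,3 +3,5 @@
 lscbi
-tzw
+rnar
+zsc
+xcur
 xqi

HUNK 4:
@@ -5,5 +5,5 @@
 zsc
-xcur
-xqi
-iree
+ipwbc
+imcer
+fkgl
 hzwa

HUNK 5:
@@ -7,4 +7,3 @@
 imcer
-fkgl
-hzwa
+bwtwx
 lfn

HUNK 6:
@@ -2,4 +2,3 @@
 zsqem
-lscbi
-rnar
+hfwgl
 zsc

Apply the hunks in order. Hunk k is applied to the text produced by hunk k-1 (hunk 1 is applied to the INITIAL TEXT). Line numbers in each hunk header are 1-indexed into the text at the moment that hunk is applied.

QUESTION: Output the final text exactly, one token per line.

Answer: bpcm
zsqem
hfwgl
zsc
ipwbc
imcer
bwtwx
lfn

Derivation:
Hunk 1: at line 3 remove [hcrgv,ghlj,xvsm] add [kwzat,pbv] -> 8 lines: bpcm zsqem lscbi kwzat pbv iree hzwa lfn
Hunk 2: at line 2 remove [kwzat,pbv] add [tzw,xqi] -> 8 lines: bpcm zsqem lscbi tzw xqi iree hzwa lfn
Hunk 3: at line 3 remove [tzw] add [rnar,zsc,xcur] -> 10 lines: bpcm zsqem lscbi rnar zsc xcur xqi iree hzwa lfn
Hunk 4: at line 5 remove [xcur,xqi,iree] add [ipwbc,imcer,fkgl] -> 10 lines: bpcm zsqem lscbi rnar zsc ipwbc imcer fkgl hzwa lfn
Hunk 5: at line 7 remove [fkgl,hzwa] add [bwtwx] -> 9 lines: bpcm zsqem lscbi rnar zsc ipwbc imcer bwtwx lfn
Hunk 6: at line 2 remove [lscbi,rnar] add [hfwgl] -> 8 lines: bpcm zsqem hfwgl zsc ipwbc imcer bwtwx lfn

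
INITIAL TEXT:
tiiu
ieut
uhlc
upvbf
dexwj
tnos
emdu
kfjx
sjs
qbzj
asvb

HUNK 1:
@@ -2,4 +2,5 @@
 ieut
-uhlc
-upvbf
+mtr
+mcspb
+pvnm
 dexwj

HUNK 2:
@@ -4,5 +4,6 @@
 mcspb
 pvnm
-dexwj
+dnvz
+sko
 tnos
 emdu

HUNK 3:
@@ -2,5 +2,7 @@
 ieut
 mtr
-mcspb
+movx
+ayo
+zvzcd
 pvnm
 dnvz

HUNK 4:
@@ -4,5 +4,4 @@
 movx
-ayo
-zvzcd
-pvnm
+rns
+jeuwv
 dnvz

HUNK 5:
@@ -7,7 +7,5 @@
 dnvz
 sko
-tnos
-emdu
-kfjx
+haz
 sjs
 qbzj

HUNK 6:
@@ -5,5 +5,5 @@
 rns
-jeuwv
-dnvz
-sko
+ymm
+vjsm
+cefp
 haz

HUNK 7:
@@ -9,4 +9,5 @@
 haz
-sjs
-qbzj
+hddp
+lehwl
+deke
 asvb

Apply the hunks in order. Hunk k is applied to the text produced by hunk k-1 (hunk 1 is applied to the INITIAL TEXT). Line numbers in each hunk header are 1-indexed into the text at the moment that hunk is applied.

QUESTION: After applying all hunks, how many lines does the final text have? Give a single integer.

Hunk 1: at line 2 remove [uhlc,upvbf] add [mtr,mcspb,pvnm] -> 12 lines: tiiu ieut mtr mcspb pvnm dexwj tnos emdu kfjx sjs qbzj asvb
Hunk 2: at line 4 remove [dexwj] add [dnvz,sko] -> 13 lines: tiiu ieut mtr mcspb pvnm dnvz sko tnos emdu kfjx sjs qbzj asvb
Hunk 3: at line 2 remove [mcspb] add [movx,ayo,zvzcd] -> 15 lines: tiiu ieut mtr movx ayo zvzcd pvnm dnvz sko tnos emdu kfjx sjs qbzj asvb
Hunk 4: at line 4 remove [ayo,zvzcd,pvnm] add [rns,jeuwv] -> 14 lines: tiiu ieut mtr movx rns jeuwv dnvz sko tnos emdu kfjx sjs qbzj asvb
Hunk 5: at line 7 remove [tnos,emdu,kfjx] add [haz] -> 12 lines: tiiu ieut mtr movx rns jeuwv dnvz sko haz sjs qbzj asvb
Hunk 6: at line 5 remove [jeuwv,dnvz,sko] add [ymm,vjsm,cefp] -> 12 lines: tiiu ieut mtr movx rns ymm vjsm cefp haz sjs qbzj asvb
Hunk 7: at line 9 remove [sjs,qbzj] add [hddp,lehwl,deke] -> 13 lines: tiiu ieut mtr movx rns ymm vjsm cefp haz hddp lehwl deke asvb
Final line count: 13

Answer: 13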